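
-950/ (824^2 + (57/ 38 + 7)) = -1900/ 1357969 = -0.00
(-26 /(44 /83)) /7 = -1079 /154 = -7.01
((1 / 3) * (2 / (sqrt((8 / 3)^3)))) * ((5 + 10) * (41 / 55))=1.71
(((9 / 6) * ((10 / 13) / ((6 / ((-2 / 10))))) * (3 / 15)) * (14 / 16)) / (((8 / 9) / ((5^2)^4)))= -4921875 / 1664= -2957.86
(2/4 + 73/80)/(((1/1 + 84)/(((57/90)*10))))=2147/20400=0.11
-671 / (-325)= 671 / 325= 2.06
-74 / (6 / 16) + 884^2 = 2343776 / 3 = 781258.67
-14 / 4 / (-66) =7 / 132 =0.05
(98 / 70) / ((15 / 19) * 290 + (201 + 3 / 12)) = 532 / 163475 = 0.00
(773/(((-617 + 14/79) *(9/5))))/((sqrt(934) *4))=-0.01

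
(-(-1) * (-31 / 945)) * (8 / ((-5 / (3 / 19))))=248 / 29925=0.01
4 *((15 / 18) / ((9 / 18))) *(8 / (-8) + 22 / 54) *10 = -3200 / 81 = -39.51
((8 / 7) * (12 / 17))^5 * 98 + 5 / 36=589503397027 / 17532394236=33.62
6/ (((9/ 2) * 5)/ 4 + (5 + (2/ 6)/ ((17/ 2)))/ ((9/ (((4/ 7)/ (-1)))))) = 154224/ 136361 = 1.13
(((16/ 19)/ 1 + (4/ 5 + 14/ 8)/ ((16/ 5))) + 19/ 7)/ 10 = 7411/ 17024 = 0.44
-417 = -417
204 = 204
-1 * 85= -85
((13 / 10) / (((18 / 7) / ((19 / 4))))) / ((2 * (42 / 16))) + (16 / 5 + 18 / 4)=8.16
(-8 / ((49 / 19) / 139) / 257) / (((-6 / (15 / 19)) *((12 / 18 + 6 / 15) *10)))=2085 / 100744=0.02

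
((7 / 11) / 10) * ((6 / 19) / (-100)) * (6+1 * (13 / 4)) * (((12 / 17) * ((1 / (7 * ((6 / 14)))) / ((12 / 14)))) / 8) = -1813 / 28424000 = -0.00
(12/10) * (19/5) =114/25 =4.56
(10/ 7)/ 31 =10/ 217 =0.05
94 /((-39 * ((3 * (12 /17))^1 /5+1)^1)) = -7990 /4719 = -1.69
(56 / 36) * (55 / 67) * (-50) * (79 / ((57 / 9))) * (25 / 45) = -15207500 / 34371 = -442.45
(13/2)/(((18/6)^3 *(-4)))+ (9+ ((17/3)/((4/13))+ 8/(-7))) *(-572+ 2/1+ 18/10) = -112862021/7560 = -14928.84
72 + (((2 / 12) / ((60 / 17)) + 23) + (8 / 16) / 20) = 17113 / 180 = 95.07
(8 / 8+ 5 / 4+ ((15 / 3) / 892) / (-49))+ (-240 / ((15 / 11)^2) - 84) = -69107849 / 327810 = -210.82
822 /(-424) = -411 /212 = -1.94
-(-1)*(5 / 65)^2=1 / 169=0.01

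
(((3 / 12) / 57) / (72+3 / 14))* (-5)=-35 / 115254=-0.00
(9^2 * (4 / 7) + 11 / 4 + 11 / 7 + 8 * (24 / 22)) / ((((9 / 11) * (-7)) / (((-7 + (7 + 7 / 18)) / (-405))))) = 3655 / 367416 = 0.01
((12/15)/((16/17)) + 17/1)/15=119/100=1.19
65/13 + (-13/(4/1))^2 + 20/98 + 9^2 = 75865/784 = 96.77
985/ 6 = 164.17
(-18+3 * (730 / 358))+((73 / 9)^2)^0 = -1948 / 179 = -10.88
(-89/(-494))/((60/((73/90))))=6497/2667600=0.00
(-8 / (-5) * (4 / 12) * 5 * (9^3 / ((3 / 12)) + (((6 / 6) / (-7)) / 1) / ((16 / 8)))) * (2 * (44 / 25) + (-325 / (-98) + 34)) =8168600654 / 25725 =317535.50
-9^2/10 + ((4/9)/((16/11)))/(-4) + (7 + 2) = 593/720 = 0.82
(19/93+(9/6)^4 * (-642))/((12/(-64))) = 4835882/279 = 17332.91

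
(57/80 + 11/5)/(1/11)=2563/80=32.04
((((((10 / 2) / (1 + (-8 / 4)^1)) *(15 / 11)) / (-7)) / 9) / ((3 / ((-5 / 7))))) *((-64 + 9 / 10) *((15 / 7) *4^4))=10096000 / 11319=891.95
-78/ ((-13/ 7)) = 42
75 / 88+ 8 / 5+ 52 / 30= 1105 / 264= 4.19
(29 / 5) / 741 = 29 / 3705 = 0.01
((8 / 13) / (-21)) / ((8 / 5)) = -5 / 273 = -0.02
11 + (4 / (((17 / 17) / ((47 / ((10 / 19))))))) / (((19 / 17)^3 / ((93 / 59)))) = 44120891 / 106495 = 414.30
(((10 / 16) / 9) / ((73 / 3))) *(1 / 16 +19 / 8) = 65 / 9344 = 0.01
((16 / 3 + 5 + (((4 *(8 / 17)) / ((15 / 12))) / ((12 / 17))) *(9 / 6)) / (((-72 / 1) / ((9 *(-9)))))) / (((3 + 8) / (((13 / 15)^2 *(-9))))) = -102921 / 11000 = -9.36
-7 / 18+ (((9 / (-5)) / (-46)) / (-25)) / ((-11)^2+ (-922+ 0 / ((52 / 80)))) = -895558 / 2302875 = -0.39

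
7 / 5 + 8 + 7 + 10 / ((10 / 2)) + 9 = 137 / 5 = 27.40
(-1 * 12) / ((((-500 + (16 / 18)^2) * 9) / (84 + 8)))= 2484 / 10109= 0.25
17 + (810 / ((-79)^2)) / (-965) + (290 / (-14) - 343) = -2923354185 / 8431591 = -346.71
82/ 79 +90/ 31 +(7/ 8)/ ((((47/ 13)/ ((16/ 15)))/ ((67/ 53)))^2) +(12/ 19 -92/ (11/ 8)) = -44458756657702856/ 714603344427225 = -62.21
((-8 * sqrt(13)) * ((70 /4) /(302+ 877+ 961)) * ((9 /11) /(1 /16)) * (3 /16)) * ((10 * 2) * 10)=-37800 * sqrt(13) /1177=-115.79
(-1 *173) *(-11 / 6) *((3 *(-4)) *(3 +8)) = -41866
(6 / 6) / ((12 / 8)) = 2 / 3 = 0.67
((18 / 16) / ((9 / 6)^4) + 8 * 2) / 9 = 146 / 81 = 1.80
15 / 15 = 1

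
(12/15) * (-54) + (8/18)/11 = -21364/495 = -43.16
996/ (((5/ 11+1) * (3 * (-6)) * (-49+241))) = -913/ 4608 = -0.20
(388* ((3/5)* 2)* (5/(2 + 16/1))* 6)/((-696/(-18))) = 582/29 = 20.07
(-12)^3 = -1728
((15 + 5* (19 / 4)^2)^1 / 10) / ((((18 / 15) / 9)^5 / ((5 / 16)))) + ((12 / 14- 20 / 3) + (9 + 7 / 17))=554414179199 / 5849088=94786.43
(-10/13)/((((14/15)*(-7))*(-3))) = -25/637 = -0.04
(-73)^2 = 5329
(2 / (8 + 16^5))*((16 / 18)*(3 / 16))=1 / 3145752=0.00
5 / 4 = 1.25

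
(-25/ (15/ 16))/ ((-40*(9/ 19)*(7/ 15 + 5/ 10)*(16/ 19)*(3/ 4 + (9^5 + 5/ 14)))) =12635/ 431538183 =0.00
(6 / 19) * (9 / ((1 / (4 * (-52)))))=-591.16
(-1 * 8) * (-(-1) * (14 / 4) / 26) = -14 / 13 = -1.08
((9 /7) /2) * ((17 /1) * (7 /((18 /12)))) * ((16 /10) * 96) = 39168 /5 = 7833.60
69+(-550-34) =-515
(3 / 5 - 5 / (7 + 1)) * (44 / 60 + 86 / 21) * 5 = -169 / 280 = -0.60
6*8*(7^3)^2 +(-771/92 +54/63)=3636761043/644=5647144.48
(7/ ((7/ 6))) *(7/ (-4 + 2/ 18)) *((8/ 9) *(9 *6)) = -2592/ 5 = -518.40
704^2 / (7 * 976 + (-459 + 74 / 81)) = 40144896 / 516287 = 77.76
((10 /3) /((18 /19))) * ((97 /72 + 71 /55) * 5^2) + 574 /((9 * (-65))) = 321187301 /1389960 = 231.08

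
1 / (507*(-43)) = -1 / 21801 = -0.00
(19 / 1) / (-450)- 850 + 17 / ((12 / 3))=-761213 / 900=-845.79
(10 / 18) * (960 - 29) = 517.22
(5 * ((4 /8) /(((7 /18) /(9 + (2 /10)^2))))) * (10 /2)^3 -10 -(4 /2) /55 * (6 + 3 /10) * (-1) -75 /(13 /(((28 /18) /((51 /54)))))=3082209461 /425425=7245.01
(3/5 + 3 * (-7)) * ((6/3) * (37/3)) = -2516/5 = -503.20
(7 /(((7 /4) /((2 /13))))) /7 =8 /91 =0.09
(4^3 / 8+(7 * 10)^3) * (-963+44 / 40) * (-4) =6598787904 / 5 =1319757580.80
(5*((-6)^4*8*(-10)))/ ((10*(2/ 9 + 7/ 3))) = -466560/ 23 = -20285.22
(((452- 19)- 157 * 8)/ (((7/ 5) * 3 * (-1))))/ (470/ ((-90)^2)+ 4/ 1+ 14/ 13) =14443650/ 378497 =38.16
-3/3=-1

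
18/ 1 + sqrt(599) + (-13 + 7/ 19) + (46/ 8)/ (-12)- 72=-61205/ 912 + sqrt(599)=-42.64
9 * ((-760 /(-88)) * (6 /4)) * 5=12825 /22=582.95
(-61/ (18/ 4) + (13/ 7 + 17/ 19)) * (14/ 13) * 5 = -129320/ 2223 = -58.17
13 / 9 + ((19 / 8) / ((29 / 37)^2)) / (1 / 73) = 17176691 / 60552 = 283.67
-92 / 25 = -3.68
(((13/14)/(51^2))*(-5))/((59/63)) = -65/34102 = -0.00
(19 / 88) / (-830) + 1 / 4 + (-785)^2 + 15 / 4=45009366141 / 73040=616229.00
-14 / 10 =-7 / 5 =-1.40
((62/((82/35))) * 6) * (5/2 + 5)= 48825/41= 1190.85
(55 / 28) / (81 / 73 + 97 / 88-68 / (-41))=3621530 / 7135807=0.51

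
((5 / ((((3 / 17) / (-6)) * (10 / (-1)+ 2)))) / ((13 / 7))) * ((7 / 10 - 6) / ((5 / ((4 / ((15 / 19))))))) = -119833 / 1950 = -61.45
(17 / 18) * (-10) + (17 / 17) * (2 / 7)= -577 / 63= -9.16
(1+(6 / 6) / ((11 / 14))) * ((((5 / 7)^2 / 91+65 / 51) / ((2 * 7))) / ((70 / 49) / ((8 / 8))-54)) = -0.00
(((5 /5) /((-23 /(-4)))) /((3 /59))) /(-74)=-118 /2553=-0.05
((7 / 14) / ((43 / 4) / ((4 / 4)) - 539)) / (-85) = 2 / 179605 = 0.00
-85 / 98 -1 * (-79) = 7657 / 98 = 78.13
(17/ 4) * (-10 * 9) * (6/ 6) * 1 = -765/ 2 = -382.50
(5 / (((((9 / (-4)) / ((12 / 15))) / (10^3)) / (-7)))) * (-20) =-2240000 / 9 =-248888.89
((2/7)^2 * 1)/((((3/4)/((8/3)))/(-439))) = -56192/441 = -127.42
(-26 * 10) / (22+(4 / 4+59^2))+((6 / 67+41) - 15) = 1526893 / 58692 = 26.02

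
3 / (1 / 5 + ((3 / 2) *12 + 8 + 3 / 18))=90 / 791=0.11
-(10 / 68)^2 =-0.02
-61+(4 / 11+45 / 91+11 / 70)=-600447 / 10010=-59.98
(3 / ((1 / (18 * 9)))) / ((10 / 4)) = 972 / 5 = 194.40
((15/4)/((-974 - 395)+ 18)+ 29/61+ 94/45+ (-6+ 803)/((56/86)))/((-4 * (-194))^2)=4548564829/2233166685120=0.00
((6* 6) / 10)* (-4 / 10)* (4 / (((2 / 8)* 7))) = -576 / 175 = -3.29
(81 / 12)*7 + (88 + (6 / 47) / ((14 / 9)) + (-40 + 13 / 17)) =2149877 / 22372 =96.10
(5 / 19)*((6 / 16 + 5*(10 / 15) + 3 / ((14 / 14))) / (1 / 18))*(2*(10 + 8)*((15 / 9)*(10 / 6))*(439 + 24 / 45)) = 1396675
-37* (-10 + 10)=0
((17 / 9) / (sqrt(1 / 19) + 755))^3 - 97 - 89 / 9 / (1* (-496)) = -96.98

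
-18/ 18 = -1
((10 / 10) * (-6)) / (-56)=3 / 28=0.11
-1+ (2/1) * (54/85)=23/85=0.27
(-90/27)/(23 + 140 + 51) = -5/321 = -0.02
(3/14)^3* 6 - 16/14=-1487/1372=-1.08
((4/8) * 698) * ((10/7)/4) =1745/14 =124.64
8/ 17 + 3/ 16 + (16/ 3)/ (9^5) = 31713665/ 48183984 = 0.66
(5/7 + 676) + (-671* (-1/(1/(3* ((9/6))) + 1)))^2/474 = 1451715/1106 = 1312.58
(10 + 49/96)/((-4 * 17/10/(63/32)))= -105945/34816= -3.04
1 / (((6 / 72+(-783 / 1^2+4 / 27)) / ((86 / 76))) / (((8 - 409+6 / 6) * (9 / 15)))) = 557280 / 1606241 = 0.35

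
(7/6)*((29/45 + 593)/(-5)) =-93499/675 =-138.52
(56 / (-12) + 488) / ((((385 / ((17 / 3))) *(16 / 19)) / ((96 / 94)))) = 93670 / 10857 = 8.63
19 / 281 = 0.07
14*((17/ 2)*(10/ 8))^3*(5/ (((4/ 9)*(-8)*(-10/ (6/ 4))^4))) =-25071039/ 2097152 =-11.95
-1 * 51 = -51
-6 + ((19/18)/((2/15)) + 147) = 1787/12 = 148.92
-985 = -985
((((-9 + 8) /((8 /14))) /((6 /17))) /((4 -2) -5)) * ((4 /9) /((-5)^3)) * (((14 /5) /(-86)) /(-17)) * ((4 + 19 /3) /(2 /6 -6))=1519 /74013750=0.00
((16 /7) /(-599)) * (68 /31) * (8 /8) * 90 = -97920 /129983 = -0.75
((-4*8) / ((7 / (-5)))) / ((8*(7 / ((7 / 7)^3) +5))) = 0.24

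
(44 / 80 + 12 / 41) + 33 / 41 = 1351 / 820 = 1.65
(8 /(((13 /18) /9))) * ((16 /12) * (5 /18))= 480 /13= 36.92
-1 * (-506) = 506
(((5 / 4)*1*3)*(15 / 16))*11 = 2475 / 64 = 38.67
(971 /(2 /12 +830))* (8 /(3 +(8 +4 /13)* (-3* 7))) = -201968 /3700883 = -0.05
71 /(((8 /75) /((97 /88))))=516525 /704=733.70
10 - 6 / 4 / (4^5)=20477 / 2048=10.00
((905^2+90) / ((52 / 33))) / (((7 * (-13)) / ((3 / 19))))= -901.95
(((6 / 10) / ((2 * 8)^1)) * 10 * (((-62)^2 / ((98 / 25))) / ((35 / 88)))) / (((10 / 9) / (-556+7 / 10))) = -462075.98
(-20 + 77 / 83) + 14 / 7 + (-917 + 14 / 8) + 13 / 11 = -3400525 / 3652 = -931.14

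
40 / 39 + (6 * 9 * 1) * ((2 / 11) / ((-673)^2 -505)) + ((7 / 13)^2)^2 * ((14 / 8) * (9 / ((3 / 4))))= 99178634393 / 35534625126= 2.79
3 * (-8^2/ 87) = -64/ 29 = -2.21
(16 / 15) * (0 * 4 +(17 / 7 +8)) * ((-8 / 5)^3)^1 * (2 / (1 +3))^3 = -74752 / 13125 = -5.70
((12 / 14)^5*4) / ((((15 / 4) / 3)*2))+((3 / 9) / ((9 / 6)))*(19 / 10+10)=511981 / 151263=3.38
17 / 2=8.50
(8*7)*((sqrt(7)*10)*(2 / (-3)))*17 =-19040*sqrt(7) / 3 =-16791.70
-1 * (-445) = 445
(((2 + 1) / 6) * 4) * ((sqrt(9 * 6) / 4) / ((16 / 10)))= 15 * sqrt(6) / 16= 2.30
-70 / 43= -1.63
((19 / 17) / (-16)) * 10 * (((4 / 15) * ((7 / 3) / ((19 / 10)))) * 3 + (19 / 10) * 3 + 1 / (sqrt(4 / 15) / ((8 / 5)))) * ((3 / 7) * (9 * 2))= -34281 / 952 - 513 * sqrt(15) / 119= -52.71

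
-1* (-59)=59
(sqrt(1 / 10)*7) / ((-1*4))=-7*sqrt(10) / 40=-0.55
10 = 10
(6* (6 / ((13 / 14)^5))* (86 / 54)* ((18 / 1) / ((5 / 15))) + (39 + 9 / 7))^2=20474652.06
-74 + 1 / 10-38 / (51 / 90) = -23963 / 170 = -140.96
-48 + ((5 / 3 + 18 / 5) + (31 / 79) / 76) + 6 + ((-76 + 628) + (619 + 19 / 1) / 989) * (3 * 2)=3279.14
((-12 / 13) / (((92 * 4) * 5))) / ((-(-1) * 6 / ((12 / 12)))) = -1 / 11960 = -0.00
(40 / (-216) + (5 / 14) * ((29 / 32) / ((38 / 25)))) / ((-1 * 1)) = -12755 / 459648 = -0.03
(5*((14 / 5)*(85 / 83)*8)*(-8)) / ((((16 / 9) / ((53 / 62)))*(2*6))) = -94605 / 2573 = -36.77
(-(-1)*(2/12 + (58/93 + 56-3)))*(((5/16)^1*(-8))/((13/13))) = -16675/124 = -134.48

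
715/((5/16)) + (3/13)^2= 386681/169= 2288.05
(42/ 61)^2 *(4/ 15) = 2352/ 18605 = 0.13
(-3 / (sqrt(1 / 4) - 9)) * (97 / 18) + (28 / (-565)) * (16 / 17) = 53461 / 28815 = 1.86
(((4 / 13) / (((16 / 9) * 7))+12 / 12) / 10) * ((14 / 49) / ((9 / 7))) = 373 / 16380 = 0.02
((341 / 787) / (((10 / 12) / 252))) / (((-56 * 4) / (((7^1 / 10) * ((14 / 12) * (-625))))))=3759525 / 12592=298.56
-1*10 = -10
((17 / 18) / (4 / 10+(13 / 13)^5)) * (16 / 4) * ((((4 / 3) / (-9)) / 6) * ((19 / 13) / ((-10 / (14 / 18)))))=646 / 85293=0.01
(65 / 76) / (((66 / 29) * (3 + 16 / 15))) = 9425 / 101992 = 0.09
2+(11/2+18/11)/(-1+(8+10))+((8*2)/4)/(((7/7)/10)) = 15865/374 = 42.42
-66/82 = -33/41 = -0.80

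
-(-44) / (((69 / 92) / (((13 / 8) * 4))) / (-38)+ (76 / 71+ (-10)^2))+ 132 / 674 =1508073094 / 2389220475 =0.63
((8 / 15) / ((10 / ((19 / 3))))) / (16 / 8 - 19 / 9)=-76 / 25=-3.04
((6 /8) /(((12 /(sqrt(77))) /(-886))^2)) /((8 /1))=15111173 /384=39352.01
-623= -623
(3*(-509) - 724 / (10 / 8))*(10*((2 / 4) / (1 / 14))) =-147434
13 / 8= 1.62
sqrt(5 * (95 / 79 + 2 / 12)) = sqrt(1538130) / 474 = 2.62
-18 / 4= -9 / 2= -4.50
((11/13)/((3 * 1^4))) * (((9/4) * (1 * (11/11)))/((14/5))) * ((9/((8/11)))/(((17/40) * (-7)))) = -81675/86632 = -0.94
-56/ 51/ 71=-56/ 3621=-0.02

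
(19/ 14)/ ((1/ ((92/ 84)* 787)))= 343919/ 294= 1169.79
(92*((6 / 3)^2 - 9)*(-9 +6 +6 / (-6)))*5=9200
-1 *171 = -171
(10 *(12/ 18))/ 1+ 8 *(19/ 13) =716/ 39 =18.36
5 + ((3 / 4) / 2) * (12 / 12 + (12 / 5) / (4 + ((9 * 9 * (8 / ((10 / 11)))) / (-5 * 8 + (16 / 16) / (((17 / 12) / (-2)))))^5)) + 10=608938798649270811 / 39605777056405256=15.37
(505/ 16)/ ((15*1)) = 101/ 48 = 2.10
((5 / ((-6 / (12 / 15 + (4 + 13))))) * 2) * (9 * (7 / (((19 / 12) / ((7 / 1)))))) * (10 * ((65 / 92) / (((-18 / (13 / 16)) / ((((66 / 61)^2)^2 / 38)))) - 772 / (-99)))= -1629408927720071645 / 2529164392106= -644247.93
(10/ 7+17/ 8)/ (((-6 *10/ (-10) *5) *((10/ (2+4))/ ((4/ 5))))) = 199/ 3500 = 0.06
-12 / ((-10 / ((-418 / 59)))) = -2508 / 295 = -8.50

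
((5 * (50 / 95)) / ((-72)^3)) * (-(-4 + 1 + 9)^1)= 25 / 590976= 0.00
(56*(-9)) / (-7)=72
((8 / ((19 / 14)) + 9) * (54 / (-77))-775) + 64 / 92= -784.75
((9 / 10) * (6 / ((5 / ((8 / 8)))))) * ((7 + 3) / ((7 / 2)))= 108 / 35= 3.09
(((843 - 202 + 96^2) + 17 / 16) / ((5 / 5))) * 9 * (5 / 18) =788645 / 32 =24645.16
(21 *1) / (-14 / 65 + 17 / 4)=5460 / 1049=5.20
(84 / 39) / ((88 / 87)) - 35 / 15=-175 / 858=-0.20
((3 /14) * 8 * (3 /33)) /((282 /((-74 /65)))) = -148 /235235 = -0.00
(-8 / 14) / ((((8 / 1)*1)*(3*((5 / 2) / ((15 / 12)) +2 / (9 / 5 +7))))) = -11 / 1029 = -0.01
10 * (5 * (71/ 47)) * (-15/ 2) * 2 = -53250/ 47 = -1132.98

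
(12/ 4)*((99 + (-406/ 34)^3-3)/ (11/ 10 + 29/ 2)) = -39468895/ 127738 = -308.98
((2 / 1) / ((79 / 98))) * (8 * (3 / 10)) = 2352 / 395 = 5.95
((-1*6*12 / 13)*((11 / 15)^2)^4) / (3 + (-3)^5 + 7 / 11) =18863581528 / 9747242578125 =0.00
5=5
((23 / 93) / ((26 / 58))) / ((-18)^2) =667 / 391716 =0.00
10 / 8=5 / 4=1.25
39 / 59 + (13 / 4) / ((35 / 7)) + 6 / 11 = 24097 / 12980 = 1.86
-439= -439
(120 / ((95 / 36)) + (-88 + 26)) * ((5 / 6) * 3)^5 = -490625 / 304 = -1613.90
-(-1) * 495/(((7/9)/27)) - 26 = 120103/7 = 17157.57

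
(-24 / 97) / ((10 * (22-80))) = 0.00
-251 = -251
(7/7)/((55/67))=67/55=1.22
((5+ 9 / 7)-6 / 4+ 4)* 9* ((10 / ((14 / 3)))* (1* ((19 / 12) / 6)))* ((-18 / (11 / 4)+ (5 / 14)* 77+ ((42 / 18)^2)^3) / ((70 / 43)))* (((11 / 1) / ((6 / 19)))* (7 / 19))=97956851459 / 1524096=64272.10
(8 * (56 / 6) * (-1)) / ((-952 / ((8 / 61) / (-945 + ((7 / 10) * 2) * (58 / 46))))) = -460 / 42182049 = -0.00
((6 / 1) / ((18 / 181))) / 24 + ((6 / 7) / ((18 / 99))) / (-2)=79 / 504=0.16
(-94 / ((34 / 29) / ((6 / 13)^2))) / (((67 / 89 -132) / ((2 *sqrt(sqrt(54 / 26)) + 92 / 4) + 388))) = 53.80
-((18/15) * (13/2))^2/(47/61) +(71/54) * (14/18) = -77.94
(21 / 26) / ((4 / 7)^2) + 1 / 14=7411 / 2912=2.54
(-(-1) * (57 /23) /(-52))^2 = 0.00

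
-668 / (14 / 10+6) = -3340 / 37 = -90.27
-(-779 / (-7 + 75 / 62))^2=-2332696804 / 128881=-18099.62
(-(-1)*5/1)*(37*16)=2960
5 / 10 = 1 / 2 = 0.50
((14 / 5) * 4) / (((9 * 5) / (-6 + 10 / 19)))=-5824 / 4275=-1.36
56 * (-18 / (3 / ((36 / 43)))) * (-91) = 25598.51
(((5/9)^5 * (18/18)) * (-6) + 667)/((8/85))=1115396435/157464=7083.50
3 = 3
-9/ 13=-0.69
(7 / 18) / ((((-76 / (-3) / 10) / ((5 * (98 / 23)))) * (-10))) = -1715 / 5244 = -0.33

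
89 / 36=2.47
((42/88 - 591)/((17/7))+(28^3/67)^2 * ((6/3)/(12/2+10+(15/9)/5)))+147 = 43814346723/3357772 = 13048.64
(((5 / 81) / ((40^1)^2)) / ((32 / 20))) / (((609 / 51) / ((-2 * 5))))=-85 / 4209408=-0.00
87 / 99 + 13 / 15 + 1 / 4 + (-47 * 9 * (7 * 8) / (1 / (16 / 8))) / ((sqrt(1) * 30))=-69397 / 44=-1577.20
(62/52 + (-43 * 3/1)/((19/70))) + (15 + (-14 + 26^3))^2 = 152621524735/494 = 308950454.93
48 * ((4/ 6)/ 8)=4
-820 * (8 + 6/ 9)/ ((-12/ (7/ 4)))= 18655/ 18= 1036.39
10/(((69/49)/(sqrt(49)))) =3430/69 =49.71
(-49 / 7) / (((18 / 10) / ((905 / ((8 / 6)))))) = -31675 / 12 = -2639.58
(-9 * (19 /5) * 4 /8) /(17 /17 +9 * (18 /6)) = -171 /280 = -0.61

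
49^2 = 2401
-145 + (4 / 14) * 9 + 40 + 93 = -66 / 7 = -9.43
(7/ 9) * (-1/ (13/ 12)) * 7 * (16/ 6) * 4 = -6272/ 117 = -53.61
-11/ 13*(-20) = 220/ 13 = 16.92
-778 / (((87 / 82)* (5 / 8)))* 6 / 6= -510368 / 435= -1173.26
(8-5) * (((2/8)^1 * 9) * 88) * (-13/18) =-429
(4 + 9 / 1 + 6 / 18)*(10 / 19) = 400 / 57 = 7.02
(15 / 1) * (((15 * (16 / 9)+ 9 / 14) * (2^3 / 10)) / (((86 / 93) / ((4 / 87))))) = 142228 / 8729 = 16.29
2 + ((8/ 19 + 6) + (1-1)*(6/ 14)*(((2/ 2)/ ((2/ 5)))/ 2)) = 160/ 19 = 8.42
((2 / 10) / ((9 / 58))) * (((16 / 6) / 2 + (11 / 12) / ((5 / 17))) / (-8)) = -2581 / 3600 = -0.72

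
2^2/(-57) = -4/57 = -0.07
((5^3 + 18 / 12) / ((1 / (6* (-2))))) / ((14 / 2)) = -1518 / 7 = -216.86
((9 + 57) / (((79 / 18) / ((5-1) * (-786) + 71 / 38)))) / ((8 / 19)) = -35462097 / 316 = -112221.83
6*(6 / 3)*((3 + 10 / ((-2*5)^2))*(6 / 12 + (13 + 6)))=3627 / 5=725.40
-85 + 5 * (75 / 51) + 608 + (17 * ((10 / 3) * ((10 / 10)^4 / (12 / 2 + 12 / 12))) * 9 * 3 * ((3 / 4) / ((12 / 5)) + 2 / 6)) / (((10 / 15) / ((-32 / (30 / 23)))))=-555059 / 119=-4664.36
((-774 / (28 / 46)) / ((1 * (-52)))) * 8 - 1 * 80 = 10522 / 91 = 115.63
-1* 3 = -3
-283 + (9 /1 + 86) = -188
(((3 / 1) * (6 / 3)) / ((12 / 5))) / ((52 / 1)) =5 / 104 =0.05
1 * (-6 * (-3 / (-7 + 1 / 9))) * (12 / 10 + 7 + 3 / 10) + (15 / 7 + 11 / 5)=-17.87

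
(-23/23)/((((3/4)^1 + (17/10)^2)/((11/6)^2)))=-3025/3276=-0.92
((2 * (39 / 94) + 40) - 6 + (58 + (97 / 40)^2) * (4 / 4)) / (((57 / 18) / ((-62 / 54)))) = -76704571 / 2143200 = -35.79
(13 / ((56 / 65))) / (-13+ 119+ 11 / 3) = 2535 / 18424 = 0.14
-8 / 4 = -2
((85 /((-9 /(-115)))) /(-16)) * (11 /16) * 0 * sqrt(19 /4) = 0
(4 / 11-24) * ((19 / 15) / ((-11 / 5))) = 4940 / 363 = 13.61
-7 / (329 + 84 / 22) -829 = -433578 / 523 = -829.02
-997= -997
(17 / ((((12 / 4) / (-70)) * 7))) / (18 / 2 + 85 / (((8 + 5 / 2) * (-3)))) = -3570 / 397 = -8.99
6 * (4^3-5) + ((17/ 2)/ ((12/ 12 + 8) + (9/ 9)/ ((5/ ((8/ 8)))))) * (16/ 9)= 73618/ 207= 355.64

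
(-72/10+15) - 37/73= 2662/365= 7.29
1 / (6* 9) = 1 / 54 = 0.02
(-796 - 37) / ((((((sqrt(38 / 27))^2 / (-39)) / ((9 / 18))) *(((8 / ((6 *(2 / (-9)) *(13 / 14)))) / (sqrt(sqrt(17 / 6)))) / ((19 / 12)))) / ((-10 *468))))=35294805 *17^(1 / 4) *6^(3 / 4) / 16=17171825.73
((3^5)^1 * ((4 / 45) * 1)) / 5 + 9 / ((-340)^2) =499401 / 115600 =4.32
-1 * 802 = -802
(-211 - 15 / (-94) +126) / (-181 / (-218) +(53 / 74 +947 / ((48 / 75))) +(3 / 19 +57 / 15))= -0.06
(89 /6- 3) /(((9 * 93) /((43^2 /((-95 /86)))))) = -5644997 /238545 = -23.66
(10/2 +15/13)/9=80/117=0.68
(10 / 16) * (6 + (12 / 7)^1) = 135 / 28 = 4.82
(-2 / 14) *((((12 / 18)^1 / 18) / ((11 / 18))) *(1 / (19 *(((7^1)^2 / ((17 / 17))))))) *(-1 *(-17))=-34 / 215061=-0.00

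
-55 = -55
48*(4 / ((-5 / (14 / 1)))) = -2688 / 5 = -537.60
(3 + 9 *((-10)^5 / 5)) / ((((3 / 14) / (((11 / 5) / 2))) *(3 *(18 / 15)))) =-4619923 / 18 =-256662.39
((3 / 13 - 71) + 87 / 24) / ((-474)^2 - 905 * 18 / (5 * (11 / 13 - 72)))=-6459275 / 21618236016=-0.00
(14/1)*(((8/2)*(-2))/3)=-112/3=-37.33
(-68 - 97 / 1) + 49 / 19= -3086 / 19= -162.42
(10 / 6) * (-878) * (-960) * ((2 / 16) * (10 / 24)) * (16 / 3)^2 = 56192000 / 27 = 2081185.19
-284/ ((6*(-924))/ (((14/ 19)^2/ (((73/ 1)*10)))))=497/ 13044735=0.00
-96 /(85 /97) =-9312 /85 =-109.55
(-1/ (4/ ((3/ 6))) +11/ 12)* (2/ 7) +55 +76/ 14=5095/ 84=60.65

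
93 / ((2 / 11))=1023 / 2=511.50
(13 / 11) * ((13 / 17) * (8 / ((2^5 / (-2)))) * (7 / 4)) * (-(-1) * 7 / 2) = -8281 / 2992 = -2.77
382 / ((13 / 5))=1910 / 13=146.92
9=9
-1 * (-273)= 273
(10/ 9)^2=100/ 81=1.23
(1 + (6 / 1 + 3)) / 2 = 5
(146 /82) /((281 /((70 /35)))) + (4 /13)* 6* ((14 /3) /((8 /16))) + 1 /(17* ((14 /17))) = 36306201 /2096822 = 17.31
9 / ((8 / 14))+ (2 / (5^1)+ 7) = 463 / 20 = 23.15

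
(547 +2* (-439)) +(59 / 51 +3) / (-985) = -16627997 / 50235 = -331.00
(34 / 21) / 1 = 34 / 21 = 1.62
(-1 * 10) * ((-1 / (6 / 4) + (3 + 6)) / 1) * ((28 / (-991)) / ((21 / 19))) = 2.13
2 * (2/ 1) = 4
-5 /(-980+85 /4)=4 /767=0.01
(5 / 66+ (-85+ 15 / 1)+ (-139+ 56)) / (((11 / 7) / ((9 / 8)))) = -211953 / 1936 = -109.48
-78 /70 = -1.11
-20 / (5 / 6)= -24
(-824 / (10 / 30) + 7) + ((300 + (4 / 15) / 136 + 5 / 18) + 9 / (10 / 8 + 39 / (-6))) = -11601257 / 5355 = -2166.43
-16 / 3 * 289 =-4624 / 3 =-1541.33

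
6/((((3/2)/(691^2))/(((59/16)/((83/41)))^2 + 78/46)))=97103247774599/10140608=9575683.01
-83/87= -0.95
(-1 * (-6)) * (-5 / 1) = -30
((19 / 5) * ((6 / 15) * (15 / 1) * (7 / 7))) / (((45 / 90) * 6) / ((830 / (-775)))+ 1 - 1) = -8.14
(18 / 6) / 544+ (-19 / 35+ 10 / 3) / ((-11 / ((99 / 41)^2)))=-47162919 / 32006240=-1.47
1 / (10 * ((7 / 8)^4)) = 2048 / 12005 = 0.17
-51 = -51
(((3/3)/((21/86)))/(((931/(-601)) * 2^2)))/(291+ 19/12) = -51686/22881187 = -0.00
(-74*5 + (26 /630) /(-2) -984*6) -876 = -7150.02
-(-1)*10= 10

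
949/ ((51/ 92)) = 1711.92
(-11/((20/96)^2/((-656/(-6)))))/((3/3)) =-27709.44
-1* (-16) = 16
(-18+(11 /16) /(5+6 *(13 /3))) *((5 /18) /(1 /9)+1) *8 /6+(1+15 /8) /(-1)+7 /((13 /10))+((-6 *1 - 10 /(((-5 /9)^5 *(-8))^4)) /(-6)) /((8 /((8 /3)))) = -6022581992083352564399 /94453125000000000000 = -63.76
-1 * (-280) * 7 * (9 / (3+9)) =1470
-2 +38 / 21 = -4 / 21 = -0.19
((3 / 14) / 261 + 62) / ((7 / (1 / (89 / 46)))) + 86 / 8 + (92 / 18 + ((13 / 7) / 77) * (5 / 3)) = 1025634581 / 50081724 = 20.48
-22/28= -11/14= -0.79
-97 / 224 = -0.43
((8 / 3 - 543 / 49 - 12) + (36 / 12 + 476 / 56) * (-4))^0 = 1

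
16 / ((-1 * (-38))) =8 / 19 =0.42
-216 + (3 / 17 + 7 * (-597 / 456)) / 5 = -562789 / 2584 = -217.80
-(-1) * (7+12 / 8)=17 / 2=8.50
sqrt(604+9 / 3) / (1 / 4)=4 * sqrt(607)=98.55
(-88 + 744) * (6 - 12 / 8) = 2952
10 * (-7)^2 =490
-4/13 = -0.31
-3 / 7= -0.43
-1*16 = -16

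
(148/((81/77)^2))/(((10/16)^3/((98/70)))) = 3144931328/4100625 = 766.94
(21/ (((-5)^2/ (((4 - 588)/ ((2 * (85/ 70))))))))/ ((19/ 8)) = -686784/ 8075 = -85.05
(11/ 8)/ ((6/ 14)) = 77/ 24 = 3.21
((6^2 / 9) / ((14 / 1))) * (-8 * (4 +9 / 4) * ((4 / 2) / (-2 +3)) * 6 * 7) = -1200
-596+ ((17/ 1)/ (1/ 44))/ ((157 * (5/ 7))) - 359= -744439/ 785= -948.33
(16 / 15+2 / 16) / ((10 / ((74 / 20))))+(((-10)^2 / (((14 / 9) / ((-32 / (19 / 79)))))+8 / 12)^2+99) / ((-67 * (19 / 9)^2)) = -1257701374980166687 / 5134126116000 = -244968.93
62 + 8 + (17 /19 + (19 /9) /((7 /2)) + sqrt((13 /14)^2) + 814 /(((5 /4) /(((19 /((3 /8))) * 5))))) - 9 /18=197555984 /1197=165042.59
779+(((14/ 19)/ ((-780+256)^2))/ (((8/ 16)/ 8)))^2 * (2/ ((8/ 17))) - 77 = 74632758980495/ 106314471481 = 702.00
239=239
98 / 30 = 49 / 15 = 3.27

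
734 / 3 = 244.67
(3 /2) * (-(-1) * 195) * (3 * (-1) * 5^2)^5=-1388232421875 /2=-694116210937.50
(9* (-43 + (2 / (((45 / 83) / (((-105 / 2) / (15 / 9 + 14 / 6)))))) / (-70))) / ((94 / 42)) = -319851 / 1880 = -170.13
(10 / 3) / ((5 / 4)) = 8 / 3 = 2.67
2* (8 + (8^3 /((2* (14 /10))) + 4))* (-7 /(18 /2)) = -2728 /9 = -303.11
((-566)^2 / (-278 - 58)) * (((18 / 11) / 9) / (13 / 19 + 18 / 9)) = -1521691 / 23562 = -64.58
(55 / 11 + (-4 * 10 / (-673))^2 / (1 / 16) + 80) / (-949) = -0.09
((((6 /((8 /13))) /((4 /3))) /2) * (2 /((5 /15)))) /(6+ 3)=39 /16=2.44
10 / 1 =10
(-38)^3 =-54872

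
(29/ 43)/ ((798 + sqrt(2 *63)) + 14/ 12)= 119190/ 141208861 - 3132 *sqrt(14)/ 988462027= 0.00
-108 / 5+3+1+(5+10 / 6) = -164 / 15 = -10.93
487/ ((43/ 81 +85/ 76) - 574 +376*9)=2997972/ 17308513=0.17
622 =622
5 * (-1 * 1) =-5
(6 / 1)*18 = 108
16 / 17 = 0.94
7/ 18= 0.39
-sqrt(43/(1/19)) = -28.58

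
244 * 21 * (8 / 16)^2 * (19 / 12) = 2028.25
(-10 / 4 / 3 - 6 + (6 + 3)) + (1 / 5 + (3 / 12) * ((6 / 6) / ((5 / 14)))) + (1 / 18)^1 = 281 / 90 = 3.12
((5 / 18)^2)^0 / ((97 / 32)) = 32 / 97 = 0.33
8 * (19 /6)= 76 /3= 25.33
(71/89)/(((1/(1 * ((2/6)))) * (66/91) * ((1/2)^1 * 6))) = 0.12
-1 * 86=-86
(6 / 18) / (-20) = -1 / 60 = -0.02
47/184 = 0.26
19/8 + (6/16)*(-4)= 7/8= 0.88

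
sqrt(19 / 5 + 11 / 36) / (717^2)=sqrt(3695) / 15422670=0.00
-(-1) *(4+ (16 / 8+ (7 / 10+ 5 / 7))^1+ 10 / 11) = 6409 / 770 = 8.32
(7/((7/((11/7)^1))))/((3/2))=22/21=1.05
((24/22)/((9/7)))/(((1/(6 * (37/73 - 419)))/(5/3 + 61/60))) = -13771940/2409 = -5716.87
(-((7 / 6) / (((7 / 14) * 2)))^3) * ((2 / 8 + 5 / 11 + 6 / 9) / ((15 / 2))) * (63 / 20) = -434581 / 475200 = -0.91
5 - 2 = 3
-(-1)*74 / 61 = 74 / 61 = 1.21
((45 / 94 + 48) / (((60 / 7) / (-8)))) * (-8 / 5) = 85064 / 1175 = 72.39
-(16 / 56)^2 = -0.08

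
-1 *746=-746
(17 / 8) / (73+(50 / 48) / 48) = 2448 / 84121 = 0.03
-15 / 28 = -0.54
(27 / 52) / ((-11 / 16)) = -108 / 143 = -0.76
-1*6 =-6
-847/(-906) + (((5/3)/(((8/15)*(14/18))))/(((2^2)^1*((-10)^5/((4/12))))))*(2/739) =140208990641/149975616000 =0.93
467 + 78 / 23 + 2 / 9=97417 / 207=470.61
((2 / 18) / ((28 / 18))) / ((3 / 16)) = 8 / 21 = 0.38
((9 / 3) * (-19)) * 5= -285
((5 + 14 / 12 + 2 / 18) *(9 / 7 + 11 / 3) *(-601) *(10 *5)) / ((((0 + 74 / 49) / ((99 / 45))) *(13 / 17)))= -1777962340 / 999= -1779742.08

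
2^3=8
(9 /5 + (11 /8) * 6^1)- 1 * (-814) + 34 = 17161 /20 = 858.05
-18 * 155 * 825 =-2301750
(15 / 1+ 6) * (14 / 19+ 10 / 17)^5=301604724169728 / 3515706497843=85.79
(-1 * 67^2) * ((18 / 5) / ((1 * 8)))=-40401 / 20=-2020.05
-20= -20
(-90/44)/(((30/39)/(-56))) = 1638/11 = 148.91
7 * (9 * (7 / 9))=49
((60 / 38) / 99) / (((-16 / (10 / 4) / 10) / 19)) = -125 / 264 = -0.47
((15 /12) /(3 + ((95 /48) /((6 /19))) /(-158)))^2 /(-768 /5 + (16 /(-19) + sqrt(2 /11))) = -8267487250176000 /7161386108139715421- 4866482160000 * sqrt(22) /7161386108139715421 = -0.00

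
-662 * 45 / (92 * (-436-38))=4965 / 7268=0.68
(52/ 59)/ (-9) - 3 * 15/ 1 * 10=-239002/ 531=-450.10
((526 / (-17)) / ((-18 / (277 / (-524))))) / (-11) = 72851 / 881892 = 0.08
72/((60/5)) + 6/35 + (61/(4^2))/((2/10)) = 14131/560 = 25.23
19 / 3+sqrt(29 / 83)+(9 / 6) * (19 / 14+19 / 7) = sqrt(2407) / 83+1045 / 84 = 13.03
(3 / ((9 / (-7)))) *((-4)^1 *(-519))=-4844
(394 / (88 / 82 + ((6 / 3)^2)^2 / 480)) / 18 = 80770 / 4083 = 19.78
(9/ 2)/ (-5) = -9/ 10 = -0.90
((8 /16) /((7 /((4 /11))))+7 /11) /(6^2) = 0.02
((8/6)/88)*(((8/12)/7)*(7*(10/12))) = 5/594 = 0.01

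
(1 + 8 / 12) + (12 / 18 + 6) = 25 / 3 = 8.33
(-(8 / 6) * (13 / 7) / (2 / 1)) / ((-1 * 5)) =26 / 105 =0.25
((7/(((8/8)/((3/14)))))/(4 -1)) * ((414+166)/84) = 3.45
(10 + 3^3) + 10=47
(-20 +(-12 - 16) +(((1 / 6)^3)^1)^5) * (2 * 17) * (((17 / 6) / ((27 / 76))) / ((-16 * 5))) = 123925716014721677 / 761699675013120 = 162.70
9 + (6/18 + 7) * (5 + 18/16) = 647/12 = 53.92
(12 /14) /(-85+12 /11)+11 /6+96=3792211 /38766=97.82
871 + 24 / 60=4357 / 5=871.40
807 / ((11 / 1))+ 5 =862 / 11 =78.36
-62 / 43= -1.44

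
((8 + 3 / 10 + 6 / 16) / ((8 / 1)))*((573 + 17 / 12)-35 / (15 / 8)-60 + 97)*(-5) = -822737 / 256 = -3213.82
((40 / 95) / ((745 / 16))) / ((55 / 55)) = 128 / 14155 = 0.01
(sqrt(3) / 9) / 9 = sqrt(3) / 81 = 0.02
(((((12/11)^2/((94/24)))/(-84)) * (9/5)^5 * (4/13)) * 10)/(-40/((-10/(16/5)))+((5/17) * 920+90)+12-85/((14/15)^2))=-32379637248/44311866366625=-0.00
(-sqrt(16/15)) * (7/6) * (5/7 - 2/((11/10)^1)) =34 * sqrt(15)/99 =1.33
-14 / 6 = -7 / 3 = -2.33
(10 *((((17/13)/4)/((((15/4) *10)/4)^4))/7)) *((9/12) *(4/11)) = 34816/2111484375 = 0.00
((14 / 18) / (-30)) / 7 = -1 / 270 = -0.00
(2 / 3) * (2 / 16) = 1 / 12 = 0.08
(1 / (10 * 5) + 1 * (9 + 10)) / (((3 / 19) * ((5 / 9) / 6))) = 162621 / 125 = 1300.97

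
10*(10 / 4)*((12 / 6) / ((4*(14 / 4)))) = 25 / 7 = 3.57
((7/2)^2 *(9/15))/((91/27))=567/260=2.18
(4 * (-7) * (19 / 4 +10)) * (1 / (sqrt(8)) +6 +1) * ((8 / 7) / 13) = -3304 / 13-118 * sqrt(2) / 13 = -266.99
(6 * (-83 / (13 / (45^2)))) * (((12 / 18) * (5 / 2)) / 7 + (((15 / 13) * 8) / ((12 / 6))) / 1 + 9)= -1271319300 / 1183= -1074657.06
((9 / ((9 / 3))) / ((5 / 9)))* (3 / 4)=81 / 20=4.05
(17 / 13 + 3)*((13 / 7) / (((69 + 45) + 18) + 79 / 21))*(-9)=-1512 / 2851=-0.53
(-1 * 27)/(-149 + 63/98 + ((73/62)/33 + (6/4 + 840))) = -386694/9927703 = -0.04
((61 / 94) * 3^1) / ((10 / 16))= 732 / 235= 3.11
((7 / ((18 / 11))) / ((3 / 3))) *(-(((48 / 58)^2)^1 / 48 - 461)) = 29852053 / 15138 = 1971.99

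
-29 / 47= -0.62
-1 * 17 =-17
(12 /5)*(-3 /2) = -18 /5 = -3.60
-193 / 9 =-21.44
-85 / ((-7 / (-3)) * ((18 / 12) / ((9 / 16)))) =-765 / 56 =-13.66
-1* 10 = -10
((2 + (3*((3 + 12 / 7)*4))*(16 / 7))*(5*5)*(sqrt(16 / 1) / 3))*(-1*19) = -12224600 / 147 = -83160.54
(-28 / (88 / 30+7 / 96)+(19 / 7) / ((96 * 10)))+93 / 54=-73589063 / 9696960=-7.59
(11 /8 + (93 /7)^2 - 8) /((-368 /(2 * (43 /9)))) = -2863585 /649152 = -4.41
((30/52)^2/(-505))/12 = -0.00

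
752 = 752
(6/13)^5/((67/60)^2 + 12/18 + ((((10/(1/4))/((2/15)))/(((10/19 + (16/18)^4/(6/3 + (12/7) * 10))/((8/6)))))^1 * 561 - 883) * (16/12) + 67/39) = 0.00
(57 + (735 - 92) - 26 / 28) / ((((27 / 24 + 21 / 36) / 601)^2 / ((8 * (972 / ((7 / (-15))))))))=-118751343313443840 / 82369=-1441699465981.67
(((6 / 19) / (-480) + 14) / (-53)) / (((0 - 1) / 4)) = 21279 / 20140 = 1.06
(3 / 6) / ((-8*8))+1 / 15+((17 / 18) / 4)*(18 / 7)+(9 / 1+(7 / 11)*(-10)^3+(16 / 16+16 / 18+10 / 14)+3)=-621.09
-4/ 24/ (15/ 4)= -2/ 45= -0.04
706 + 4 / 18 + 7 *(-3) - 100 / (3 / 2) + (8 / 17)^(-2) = 358889 / 576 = 623.07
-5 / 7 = -0.71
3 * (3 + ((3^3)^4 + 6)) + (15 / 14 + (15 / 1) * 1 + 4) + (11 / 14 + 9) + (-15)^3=1591004.86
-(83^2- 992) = -5897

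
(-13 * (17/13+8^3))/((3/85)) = -567205/3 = -189068.33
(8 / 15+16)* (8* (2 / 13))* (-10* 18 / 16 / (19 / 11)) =-32736 / 247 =-132.53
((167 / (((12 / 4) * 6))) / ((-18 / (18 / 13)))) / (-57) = 167 / 13338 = 0.01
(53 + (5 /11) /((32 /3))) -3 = 17615 /352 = 50.04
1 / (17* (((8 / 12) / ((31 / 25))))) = 93 / 850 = 0.11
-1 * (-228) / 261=76 / 87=0.87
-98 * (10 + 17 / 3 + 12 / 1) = -8134 / 3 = -2711.33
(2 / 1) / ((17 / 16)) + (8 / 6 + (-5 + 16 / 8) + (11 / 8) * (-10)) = -2761 / 204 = -13.53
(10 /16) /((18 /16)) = 5 /9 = 0.56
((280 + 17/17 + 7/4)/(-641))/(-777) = 377/664076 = 0.00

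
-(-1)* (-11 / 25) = -11 / 25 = -0.44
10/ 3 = 3.33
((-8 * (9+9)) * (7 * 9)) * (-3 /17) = 27216 /17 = 1600.94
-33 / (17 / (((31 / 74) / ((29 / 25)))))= -25575 / 36482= -0.70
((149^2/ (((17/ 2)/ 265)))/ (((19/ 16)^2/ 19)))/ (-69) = -3012231680/ 22287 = -135156.44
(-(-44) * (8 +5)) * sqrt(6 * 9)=1716 * sqrt(6)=4203.32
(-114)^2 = 12996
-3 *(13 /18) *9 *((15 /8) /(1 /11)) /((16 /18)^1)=-57915 /128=-452.46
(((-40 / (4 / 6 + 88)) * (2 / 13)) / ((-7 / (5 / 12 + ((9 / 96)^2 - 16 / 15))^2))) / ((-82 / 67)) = -44212161 / 13273661440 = -0.00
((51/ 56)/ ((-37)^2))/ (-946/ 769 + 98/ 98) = -13073/ 4523176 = -0.00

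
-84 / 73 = -1.15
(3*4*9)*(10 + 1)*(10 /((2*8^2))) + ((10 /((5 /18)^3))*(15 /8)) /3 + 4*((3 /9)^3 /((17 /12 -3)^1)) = 5257483 /13680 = 384.32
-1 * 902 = -902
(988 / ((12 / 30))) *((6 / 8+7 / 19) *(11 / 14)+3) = 268255 / 28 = 9580.54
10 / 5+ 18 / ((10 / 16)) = 154 / 5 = 30.80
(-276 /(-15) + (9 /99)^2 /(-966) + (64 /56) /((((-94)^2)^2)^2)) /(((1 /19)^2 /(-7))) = -1478972743111160495766697 /31808069174246814240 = -46496.78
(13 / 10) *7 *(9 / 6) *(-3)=-819 / 20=-40.95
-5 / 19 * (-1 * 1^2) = 5 / 19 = 0.26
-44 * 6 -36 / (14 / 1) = -1866 / 7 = -266.57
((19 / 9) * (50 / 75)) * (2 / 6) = 38 / 81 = 0.47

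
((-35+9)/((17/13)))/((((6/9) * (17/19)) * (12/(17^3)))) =-54587/4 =-13646.75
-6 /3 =-2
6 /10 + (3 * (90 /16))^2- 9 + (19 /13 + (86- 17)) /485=111577681 /403520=276.51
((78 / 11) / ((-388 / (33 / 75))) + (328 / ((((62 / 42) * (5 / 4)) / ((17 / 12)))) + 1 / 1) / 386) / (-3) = -9386179 / 43526325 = -0.22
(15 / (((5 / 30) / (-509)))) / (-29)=45810 / 29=1579.66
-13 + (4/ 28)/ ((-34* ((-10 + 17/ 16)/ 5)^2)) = -31637803/ 2433431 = -13.00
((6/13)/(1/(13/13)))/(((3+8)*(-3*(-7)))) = 2/1001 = 0.00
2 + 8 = 10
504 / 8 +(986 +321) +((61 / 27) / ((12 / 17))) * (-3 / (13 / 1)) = 1922443 / 1404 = 1369.26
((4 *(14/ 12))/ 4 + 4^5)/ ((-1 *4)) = -6151/ 24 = -256.29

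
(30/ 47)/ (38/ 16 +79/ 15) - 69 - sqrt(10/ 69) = -2970231/ 43099 - sqrt(690)/ 69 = -69.30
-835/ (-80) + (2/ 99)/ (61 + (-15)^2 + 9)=4877267/ 467280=10.44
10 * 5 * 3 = 150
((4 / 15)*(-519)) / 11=-692 / 55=-12.58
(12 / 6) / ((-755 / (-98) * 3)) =196 / 2265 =0.09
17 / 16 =1.06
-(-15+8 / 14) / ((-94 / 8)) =-404 / 329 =-1.23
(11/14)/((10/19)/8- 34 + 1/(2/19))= -418/12999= -0.03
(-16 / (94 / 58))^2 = 215296 / 2209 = 97.46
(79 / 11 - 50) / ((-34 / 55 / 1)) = 2355 / 34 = 69.26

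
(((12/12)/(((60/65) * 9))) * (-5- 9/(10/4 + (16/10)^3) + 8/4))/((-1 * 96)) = 31187/5698944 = 0.01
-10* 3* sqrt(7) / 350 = -3* sqrt(7) / 35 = -0.23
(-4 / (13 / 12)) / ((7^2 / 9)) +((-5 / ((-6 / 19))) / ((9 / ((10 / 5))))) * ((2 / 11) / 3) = -263882 / 567567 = -0.46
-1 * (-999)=999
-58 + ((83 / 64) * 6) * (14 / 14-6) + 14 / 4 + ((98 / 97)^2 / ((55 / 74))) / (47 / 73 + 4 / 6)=-62706986531 / 678953440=-92.36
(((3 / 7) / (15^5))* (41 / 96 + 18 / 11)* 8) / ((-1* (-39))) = 2179 / 9121612500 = 0.00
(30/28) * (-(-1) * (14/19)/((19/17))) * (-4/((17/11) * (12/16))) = -880/361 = -2.44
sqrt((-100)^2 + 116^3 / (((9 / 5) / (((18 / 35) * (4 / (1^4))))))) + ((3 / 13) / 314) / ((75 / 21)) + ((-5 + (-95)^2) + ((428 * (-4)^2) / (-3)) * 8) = -7901.97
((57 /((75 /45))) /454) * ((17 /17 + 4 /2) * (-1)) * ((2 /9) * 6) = -0.30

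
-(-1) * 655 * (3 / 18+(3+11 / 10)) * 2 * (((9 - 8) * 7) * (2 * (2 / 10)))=234752 / 15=15650.13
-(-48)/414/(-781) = -8/53889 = -0.00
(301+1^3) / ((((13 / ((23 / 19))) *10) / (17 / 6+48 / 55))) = 4247479 / 407550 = 10.42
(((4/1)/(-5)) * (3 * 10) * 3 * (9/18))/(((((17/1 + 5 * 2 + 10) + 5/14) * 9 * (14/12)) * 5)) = -48/2615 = -0.02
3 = 3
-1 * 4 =-4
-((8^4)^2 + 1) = -16777217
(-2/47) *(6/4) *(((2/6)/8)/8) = -0.00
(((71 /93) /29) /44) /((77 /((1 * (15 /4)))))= 355 /12183248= 0.00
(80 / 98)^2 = 1600 / 2401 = 0.67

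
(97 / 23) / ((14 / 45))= 4365 / 322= 13.56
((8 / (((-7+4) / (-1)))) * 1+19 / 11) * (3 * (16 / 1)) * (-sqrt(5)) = -2320 * sqrt(5) / 11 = -471.61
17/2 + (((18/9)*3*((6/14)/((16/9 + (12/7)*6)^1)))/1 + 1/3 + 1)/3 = 30833/3420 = 9.02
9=9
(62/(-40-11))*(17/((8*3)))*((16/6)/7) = -62/189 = -0.33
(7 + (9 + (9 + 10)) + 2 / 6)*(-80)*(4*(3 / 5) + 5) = -62752 / 3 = -20917.33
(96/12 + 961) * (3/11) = 2907/11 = 264.27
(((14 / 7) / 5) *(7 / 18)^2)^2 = 2401 / 656100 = 0.00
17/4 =4.25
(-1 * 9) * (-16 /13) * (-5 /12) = -60 /13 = -4.62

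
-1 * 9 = -9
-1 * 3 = -3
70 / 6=35 / 3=11.67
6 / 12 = 1 / 2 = 0.50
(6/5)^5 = 7776/3125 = 2.49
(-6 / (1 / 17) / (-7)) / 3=34 / 7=4.86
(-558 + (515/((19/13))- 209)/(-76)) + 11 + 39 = -184069/361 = -509.89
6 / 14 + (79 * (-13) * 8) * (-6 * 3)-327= 1032930 / 7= 147561.43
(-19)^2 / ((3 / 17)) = 6137 / 3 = 2045.67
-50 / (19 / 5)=-250 / 19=-13.16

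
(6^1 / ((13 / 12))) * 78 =432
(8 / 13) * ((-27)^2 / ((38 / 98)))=285768 / 247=1156.96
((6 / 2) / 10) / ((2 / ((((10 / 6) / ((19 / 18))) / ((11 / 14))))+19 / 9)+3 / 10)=189 / 2146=0.09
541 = 541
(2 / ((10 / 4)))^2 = 16 / 25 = 0.64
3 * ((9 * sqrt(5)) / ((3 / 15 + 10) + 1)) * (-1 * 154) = -1485 * sqrt(5) / 4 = -830.14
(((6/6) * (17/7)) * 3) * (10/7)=510/49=10.41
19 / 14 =1.36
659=659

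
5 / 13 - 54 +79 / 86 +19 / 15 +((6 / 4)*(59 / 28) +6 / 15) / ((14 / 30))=-143967133 / 3286920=-43.80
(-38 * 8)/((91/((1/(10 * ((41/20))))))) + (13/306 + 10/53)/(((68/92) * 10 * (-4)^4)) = -428809161943/2633367260160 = -0.16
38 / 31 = 1.23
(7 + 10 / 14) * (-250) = -13500 / 7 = -1928.57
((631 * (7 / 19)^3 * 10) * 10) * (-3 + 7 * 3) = 389579400 / 6859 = 56798.28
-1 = -1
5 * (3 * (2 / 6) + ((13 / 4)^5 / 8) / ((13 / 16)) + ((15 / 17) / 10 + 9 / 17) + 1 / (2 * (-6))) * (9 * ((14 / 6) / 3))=52383625 / 26112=2006.11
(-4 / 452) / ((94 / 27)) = -27 / 10622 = -0.00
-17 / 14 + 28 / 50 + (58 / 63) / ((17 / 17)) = 839 / 3150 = 0.27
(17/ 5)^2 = 289/ 25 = 11.56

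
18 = 18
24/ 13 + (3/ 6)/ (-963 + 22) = 45155/ 24466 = 1.85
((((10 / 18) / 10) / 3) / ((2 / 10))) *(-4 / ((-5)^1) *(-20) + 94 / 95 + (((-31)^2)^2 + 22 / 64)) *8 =311939917 / 456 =684078.77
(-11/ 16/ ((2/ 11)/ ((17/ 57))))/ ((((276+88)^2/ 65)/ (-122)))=627385/ 9295104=0.07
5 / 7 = 0.71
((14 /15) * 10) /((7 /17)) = 68 /3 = 22.67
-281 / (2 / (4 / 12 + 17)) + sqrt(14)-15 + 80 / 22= -80741 / 33 + sqrt(14)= -2442.96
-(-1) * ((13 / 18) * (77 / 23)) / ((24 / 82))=41041 / 4968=8.26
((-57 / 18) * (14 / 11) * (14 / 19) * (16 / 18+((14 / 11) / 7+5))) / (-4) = 4.51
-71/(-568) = 1/8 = 0.12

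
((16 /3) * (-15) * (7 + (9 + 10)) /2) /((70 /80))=-8320 /7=-1188.57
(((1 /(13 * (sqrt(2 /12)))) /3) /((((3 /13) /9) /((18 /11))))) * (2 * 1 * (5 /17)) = 180 * sqrt(6) /187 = 2.36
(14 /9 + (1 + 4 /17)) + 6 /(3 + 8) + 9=20762 /1683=12.34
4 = 4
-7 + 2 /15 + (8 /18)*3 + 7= 1.47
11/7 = 1.57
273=273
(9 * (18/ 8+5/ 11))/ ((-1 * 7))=-3.48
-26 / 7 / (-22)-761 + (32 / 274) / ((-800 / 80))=-40130656 / 52745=-760.84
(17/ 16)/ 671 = 0.00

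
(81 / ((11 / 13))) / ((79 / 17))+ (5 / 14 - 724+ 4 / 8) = -4273571 / 6083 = -702.54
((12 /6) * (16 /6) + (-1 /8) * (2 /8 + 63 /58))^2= 206870689 /7750656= 26.69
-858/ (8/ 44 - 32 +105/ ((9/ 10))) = -14157/ 1400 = -10.11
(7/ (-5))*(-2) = 14/ 5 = 2.80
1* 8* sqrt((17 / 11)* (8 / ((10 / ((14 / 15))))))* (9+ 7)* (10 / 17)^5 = 5120000* sqrt(7854) / 46855281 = 9.68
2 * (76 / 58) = 76 / 29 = 2.62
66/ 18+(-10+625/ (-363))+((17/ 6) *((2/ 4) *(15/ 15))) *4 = -289/ 121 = -2.39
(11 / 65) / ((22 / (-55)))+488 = 12677 / 26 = 487.58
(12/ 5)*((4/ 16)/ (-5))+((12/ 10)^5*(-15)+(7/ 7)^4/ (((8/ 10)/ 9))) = -65487/ 2500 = -26.19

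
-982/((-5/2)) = 1964/5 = 392.80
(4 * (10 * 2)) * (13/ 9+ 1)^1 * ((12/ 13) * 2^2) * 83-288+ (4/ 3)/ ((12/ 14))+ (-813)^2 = 84311699/ 117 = 720612.81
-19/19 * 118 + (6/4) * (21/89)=-20941/178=-117.65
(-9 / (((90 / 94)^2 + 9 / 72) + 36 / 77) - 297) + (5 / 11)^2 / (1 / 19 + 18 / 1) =-25821823424548 / 85234088555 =-302.95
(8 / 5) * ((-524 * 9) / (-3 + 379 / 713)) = 840627 / 275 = 3056.83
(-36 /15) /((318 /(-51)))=102 /265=0.38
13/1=13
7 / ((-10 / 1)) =-7 / 10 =-0.70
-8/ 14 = -4/ 7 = -0.57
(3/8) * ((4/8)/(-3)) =-1/16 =-0.06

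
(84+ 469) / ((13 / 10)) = 5530 / 13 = 425.38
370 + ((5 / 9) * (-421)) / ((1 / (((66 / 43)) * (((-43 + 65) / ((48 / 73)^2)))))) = -1329830465 / 74304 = -17897.16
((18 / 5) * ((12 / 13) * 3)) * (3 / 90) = 108 / 325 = 0.33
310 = 310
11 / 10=1.10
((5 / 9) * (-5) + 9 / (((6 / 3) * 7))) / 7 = -269 / 882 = -0.30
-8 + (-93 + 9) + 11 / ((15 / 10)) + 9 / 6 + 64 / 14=-3301 / 42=-78.60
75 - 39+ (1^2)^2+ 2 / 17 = 631 / 17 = 37.12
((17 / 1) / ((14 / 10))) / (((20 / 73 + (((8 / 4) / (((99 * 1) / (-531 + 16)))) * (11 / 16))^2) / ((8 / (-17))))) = -3027456 / 27251147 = -0.11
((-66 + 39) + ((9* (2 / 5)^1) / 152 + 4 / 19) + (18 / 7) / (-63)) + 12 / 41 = -20241259 / 763420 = -26.51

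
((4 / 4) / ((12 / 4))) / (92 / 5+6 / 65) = 65 / 3606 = 0.02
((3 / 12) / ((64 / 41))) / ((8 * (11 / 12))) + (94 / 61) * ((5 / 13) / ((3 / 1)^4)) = 10547699 / 361760256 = 0.03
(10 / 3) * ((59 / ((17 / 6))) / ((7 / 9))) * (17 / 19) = 10620 / 133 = 79.85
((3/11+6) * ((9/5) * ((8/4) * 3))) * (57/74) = 106191/2035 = 52.18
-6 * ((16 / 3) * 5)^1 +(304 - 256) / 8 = -154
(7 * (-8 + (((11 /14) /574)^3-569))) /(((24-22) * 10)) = -299430197927181 /1482694716160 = -201.95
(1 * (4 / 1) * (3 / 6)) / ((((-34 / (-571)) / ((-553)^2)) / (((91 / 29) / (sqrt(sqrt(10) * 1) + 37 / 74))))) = 15890141449 / (493 * (1 / 2 + 10^(1 / 4))) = 14147309.63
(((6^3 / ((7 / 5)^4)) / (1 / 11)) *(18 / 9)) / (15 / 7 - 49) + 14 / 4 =-644059 / 28126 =-22.90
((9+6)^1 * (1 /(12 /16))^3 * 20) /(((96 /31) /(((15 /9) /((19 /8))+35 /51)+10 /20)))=11342900 /26163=433.55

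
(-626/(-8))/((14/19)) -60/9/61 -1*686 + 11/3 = -1968457/3416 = -576.25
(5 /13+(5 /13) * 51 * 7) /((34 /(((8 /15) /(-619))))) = -1432 /410397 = -0.00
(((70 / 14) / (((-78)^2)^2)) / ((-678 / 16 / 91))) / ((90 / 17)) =-119 / 2171787228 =-0.00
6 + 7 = 13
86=86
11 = 11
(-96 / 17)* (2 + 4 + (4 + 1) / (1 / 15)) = -7776 / 17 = -457.41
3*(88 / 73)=264 / 73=3.62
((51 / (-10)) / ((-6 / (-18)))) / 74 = -153 / 740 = -0.21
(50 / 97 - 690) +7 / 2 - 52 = -143169 / 194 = -737.98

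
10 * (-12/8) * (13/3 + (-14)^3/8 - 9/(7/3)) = 35965/7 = 5137.86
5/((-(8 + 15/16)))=-80/143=-0.56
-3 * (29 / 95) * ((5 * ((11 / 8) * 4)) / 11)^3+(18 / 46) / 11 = -548907 / 38456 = -14.27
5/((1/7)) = 35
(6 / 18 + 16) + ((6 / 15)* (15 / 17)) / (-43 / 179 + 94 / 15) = 13527103 / 825231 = 16.39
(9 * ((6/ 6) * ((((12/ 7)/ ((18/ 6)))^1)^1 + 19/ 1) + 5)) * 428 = 662544/ 7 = 94649.14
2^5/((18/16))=256/9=28.44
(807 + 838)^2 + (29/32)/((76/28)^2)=31260002221/11552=2706025.12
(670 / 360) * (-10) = -335 / 18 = -18.61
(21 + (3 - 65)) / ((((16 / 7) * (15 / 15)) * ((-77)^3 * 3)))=41 / 3130512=0.00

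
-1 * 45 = -45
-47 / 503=-0.09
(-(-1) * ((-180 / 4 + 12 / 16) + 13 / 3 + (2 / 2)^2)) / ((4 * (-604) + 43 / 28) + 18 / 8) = 3269 / 202626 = 0.02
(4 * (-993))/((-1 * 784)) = 993/196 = 5.07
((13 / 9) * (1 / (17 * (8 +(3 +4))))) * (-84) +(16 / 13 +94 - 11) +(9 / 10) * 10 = 922448 / 9945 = 92.75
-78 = -78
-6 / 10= -3 / 5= -0.60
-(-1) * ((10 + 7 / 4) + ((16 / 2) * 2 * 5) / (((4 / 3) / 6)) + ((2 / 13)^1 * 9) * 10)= 20051 / 52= 385.60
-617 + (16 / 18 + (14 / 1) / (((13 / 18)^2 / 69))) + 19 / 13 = 1881974 / 1521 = 1237.33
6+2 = 8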